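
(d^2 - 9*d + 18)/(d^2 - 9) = (d - 6)/(d + 3)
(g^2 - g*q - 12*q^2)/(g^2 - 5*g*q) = (g^2 - g*q - 12*q^2)/(g*(g - 5*q))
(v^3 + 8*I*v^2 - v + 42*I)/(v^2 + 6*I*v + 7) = (v^2 + I*v + 6)/(v - I)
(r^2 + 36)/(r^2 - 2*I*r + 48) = (r - 6*I)/(r - 8*I)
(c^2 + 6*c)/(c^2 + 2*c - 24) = c/(c - 4)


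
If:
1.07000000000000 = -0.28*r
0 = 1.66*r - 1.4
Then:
No Solution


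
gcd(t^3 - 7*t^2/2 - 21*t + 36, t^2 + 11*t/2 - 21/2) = t - 3/2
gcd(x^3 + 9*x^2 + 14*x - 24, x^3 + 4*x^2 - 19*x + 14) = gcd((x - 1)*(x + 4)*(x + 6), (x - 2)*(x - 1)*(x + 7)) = x - 1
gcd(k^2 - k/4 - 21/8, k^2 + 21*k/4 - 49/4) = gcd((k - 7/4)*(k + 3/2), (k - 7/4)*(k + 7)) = k - 7/4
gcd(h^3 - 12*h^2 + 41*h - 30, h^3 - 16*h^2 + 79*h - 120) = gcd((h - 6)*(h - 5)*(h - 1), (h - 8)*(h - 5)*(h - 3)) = h - 5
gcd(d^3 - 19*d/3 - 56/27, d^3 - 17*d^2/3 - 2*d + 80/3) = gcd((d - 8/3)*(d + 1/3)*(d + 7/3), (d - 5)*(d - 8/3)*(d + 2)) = d - 8/3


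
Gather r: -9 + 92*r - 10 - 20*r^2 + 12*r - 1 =-20*r^2 + 104*r - 20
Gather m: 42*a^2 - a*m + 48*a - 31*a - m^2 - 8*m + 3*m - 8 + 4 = 42*a^2 + 17*a - m^2 + m*(-a - 5) - 4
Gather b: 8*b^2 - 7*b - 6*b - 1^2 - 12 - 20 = 8*b^2 - 13*b - 33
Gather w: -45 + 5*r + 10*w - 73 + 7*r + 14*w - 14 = 12*r + 24*w - 132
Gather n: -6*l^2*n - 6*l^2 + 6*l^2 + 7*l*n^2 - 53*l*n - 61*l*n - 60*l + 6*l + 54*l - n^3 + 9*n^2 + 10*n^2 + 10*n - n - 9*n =-n^3 + n^2*(7*l + 19) + n*(-6*l^2 - 114*l)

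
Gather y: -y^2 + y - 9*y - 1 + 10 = -y^2 - 8*y + 9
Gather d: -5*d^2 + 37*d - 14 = -5*d^2 + 37*d - 14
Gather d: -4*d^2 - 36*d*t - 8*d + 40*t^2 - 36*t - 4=-4*d^2 + d*(-36*t - 8) + 40*t^2 - 36*t - 4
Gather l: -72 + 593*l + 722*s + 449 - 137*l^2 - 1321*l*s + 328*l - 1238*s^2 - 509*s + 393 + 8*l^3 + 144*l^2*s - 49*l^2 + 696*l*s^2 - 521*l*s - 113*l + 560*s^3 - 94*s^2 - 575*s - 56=8*l^3 + l^2*(144*s - 186) + l*(696*s^2 - 1842*s + 808) + 560*s^3 - 1332*s^2 - 362*s + 714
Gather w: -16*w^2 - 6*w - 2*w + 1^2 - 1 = -16*w^2 - 8*w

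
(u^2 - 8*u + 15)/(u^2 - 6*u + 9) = (u - 5)/(u - 3)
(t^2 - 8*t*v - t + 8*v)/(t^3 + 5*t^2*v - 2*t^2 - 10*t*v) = (t^2 - 8*t*v - t + 8*v)/(t*(t^2 + 5*t*v - 2*t - 10*v))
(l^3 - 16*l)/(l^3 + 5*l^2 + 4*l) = (l - 4)/(l + 1)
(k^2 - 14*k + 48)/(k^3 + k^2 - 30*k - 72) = (k - 8)/(k^2 + 7*k + 12)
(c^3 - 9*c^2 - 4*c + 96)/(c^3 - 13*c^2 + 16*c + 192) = (c - 4)/(c - 8)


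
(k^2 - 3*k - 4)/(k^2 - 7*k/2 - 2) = 2*(k + 1)/(2*k + 1)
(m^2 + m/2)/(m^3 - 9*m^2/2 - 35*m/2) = (2*m + 1)/(2*m^2 - 9*m - 35)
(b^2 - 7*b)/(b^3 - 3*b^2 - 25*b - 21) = b/(b^2 + 4*b + 3)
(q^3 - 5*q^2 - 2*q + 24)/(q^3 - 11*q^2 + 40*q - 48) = (q + 2)/(q - 4)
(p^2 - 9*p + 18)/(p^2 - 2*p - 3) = (p - 6)/(p + 1)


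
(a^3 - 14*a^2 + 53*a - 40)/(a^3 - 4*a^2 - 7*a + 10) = (a - 8)/(a + 2)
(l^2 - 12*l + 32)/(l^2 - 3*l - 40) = (l - 4)/(l + 5)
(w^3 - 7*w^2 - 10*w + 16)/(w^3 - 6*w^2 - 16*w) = (w - 1)/w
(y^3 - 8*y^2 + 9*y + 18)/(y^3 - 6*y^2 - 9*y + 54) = (y + 1)/(y + 3)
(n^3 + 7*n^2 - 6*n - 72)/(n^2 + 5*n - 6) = (n^2 + n - 12)/(n - 1)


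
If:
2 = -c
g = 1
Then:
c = -2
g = 1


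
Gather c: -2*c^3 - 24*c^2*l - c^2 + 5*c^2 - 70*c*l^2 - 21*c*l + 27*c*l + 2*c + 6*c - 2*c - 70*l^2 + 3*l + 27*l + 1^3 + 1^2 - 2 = -2*c^3 + c^2*(4 - 24*l) + c*(-70*l^2 + 6*l + 6) - 70*l^2 + 30*l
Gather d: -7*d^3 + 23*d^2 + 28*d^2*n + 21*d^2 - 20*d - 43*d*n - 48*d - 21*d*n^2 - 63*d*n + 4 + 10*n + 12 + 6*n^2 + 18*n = -7*d^3 + d^2*(28*n + 44) + d*(-21*n^2 - 106*n - 68) + 6*n^2 + 28*n + 16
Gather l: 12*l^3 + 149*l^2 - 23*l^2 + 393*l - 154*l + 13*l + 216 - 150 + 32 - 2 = 12*l^3 + 126*l^2 + 252*l + 96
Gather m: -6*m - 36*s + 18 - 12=-6*m - 36*s + 6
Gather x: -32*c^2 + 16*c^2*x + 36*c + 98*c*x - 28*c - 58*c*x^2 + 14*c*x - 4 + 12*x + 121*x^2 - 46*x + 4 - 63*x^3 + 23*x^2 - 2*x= -32*c^2 + 8*c - 63*x^3 + x^2*(144 - 58*c) + x*(16*c^2 + 112*c - 36)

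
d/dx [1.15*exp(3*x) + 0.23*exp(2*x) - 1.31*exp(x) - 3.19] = (3.45*exp(2*x) + 0.46*exp(x) - 1.31)*exp(x)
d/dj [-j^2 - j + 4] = -2*j - 1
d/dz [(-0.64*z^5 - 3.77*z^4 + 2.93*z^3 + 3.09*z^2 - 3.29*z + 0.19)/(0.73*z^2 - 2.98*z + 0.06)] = (-1.4016*z^6 + 2.1246*z^5 + 35.6507*z^4 - 18.3676*z^3 - 6.2791*z^2 + 0.093399999999999*z + 0.3688)/(0.5329*z^4 - 4.3508*z^3 + 8.968*z^2 - 0.3576*z + 0.0036)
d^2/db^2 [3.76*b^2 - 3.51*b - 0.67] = 7.52000000000000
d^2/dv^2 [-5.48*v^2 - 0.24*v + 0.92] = -10.9600000000000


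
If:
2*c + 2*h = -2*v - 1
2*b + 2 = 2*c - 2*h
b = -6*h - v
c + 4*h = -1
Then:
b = -31/8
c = -5/2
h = 3/8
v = 13/8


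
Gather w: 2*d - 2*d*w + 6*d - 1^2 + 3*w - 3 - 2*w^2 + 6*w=8*d - 2*w^2 + w*(9 - 2*d) - 4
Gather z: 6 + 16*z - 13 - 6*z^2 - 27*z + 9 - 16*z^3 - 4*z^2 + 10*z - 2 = -16*z^3 - 10*z^2 - z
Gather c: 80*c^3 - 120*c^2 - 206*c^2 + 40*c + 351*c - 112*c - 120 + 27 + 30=80*c^3 - 326*c^2 + 279*c - 63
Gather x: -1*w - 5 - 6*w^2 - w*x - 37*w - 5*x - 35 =-6*w^2 - 38*w + x*(-w - 5) - 40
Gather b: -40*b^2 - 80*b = -40*b^2 - 80*b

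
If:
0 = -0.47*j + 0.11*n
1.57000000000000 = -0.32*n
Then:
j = -1.15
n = -4.91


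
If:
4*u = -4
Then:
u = -1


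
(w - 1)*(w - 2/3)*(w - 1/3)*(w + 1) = w^4 - w^3 - 7*w^2/9 + w - 2/9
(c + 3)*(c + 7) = c^2 + 10*c + 21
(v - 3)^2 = v^2 - 6*v + 9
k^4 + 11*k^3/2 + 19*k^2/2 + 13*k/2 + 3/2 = (k + 1/2)*(k + 1)^2*(k + 3)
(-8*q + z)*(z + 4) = -8*q*z - 32*q + z^2 + 4*z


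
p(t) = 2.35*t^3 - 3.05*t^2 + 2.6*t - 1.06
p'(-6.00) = 293.00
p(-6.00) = -634.06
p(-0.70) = -5.18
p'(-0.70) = 10.32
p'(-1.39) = 24.70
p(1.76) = 6.88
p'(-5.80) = 275.14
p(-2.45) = -60.30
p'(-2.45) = 59.86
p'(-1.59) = 30.12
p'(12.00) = 944.60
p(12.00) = 3651.74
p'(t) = 7.05*t^2 - 6.1*t + 2.6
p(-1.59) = -22.35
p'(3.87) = 84.58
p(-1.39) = -16.88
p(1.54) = 4.29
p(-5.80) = -577.26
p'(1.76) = 13.70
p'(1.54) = 9.93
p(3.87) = 99.53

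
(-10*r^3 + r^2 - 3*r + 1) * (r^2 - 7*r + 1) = -10*r^5 + 71*r^4 - 20*r^3 + 23*r^2 - 10*r + 1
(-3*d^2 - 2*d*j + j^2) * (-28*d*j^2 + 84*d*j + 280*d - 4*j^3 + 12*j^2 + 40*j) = 84*d^3*j^2 - 252*d^3*j - 840*d^3 + 68*d^2*j^3 - 204*d^2*j^2 - 680*d^2*j - 20*d*j^4 + 60*d*j^3 + 200*d*j^2 - 4*j^5 + 12*j^4 + 40*j^3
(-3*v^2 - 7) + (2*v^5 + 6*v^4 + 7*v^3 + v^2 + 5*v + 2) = 2*v^5 + 6*v^4 + 7*v^3 - 2*v^2 + 5*v - 5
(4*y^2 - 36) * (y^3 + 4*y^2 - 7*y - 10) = 4*y^5 + 16*y^4 - 64*y^3 - 184*y^2 + 252*y + 360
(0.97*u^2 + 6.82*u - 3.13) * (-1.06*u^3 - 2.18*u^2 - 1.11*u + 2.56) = -1.0282*u^5 - 9.3438*u^4 - 12.6265*u^3 + 1.7364*u^2 + 20.9335*u - 8.0128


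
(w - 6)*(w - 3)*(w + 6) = w^3 - 3*w^2 - 36*w + 108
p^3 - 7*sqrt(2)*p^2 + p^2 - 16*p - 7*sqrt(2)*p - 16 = (p + 1)*(p - 8*sqrt(2))*(p + sqrt(2))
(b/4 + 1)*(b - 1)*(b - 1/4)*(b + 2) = b^4/4 + 19*b^3/16 + 3*b^2/16 - 17*b/8 + 1/2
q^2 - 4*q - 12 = (q - 6)*(q + 2)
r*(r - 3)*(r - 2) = r^3 - 5*r^2 + 6*r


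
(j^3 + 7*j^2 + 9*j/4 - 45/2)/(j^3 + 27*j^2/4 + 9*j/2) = (4*j^2 + 4*j - 15)/(j*(4*j + 3))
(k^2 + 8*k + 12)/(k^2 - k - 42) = (k + 2)/(k - 7)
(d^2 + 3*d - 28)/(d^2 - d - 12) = (d + 7)/(d + 3)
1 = 1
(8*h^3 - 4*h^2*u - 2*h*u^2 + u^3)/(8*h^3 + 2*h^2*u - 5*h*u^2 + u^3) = (-4*h^2 + u^2)/(-4*h^2 - 3*h*u + u^2)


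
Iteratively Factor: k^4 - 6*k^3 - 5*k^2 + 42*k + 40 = (k + 2)*(k^3 - 8*k^2 + 11*k + 20) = (k - 4)*(k + 2)*(k^2 - 4*k - 5) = (k - 5)*(k - 4)*(k + 2)*(k + 1)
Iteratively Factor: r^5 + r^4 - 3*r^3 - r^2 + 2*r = (r - 1)*(r^4 + 2*r^3 - r^2 - 2*r) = (r - 1)*(r + 1)*(r^3 + r^2 - 2*r) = r*(r - 1)*(r + 1)*(r^2 + r - 2) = r*(r - 1)^2*(r + 1)*(r + 2)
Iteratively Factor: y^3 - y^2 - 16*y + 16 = (y - 1)*(y^2 - 16) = (y - 4)*(y - 1)*(y + 4)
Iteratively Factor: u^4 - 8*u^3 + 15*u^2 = (u - 5)*(u^3 - 3*u^2) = (u - 5)*(u - 3)*(u^2) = u*(u - 5)*(u - 3)*(u)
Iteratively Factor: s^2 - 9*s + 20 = (s - 5)*(s - 4)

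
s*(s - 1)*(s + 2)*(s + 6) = s^4 + 7*s^3 + 4*s^2 - 12*s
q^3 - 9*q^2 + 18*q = q*(q - 6)*(q - 3)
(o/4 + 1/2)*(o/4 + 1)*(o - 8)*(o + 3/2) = o^4/16 - o^3/32 - 43*o^2/16 - 31*o/4 - 6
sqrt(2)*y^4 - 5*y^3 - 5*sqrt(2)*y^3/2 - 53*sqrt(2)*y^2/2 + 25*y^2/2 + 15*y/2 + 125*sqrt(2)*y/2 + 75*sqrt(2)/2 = (y - 3)*(y - 5*sqrt(2))*(y + 5*sqrt(2)/2)*(sqrt(2)*y + sqrt(2)/2)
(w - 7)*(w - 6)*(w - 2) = w^3 - 15*w^2 + 68*w - 84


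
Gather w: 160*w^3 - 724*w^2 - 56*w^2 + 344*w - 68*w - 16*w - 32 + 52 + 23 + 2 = 160*w^3 - 780*w^2 + 260*w + 45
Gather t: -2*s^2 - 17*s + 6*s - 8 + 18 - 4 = -2*s^2 - 11*s + 6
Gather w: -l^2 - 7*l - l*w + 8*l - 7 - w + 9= -l^2 + l + w*(-l - 1) + 2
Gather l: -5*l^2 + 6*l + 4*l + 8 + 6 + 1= -5*l^2 + 10*l + 15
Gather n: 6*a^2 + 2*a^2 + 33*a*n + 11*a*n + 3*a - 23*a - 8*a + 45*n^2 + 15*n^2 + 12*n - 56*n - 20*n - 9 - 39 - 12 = 8*a^2 - 28*a + 60*n^2 + n*(44*a - 64) - 60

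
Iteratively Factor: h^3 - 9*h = (h + 3)*(h^2 - 3*h) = h*(h + 3)*(h - 3)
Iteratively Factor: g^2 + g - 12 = (g - 3)*(g + 4)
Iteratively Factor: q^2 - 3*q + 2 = (q - 1)*(q - 2)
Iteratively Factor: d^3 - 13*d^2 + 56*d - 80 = (d - 5)*(d^2 - 8*d + 16) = (d - 5)*(d - 4)*(d - 4)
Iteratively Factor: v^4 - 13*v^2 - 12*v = (v)*(v^3 - 13*v - 12) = v*(v - 4)*(v^2 + 4*v + 3) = v*(v - 4)*(v + 1)*(v + 3)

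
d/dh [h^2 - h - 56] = 2*h - 1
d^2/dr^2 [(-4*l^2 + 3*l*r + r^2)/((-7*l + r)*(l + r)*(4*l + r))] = 2*(-85*l^3 + 39*l^2*r - 3*l*r^2 + r^3)/(-343*l^6 - 882*l^5*r - 609*l^4*r^2 + 36*l^3*r^3 + 87*l^2*r^4 - 18*l*r^5 + r^6)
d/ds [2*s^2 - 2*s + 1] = 4*s - 2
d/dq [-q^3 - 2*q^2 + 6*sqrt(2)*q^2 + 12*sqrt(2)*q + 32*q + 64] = -3*q^2 - 4*q + 12*sqrt(2)*q + 12*sqrt(2) + 32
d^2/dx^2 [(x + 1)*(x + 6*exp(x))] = 6*x*exp(x) + 18*exp(x) + 2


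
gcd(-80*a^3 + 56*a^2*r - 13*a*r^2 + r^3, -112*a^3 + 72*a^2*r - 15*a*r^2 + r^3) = 16*a^2 - 8*a*r + r^2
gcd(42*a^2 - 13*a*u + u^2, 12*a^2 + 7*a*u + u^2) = 1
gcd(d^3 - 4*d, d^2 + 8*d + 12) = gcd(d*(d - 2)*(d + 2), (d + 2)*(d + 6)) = d + 2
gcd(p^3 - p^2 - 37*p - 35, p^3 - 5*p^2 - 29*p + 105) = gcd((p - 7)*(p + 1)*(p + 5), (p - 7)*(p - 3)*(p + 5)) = p^2 - 2*p - 35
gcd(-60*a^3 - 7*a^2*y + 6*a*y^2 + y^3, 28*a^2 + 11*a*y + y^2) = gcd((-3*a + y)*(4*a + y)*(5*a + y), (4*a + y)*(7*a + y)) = 4*a + y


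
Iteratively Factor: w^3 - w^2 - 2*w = (w - 2)*(w^2 + w) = (w - 2)*(w + 1)*(w)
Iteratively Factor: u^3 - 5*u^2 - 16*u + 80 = (u + 4)*(u^2 - 9*u + 20) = (u - 5)*(u + 4)*(u - 4)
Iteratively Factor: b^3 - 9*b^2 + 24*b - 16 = (b - 4)*(b^2 - 5*b + 4) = (b - 4)*(b - 1)*(b - 4)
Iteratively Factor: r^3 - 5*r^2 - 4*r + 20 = (r + 2)*(r^2 - 7*r + 10) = (r - 2)*(r + 2)*(r - 5)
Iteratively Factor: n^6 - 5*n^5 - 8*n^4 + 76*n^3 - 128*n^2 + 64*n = (n - 4)*(n^5 - n^4 - 12*n^3 + 28*n^2 - 16*n) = n*(n - 4)*(n^4 - n^3 - 12*n^2 + 28*n - 16) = n*(n - 4)*(n - 1)*(n^3 - 12*n + 16) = n*(n - 4)*(n - 2)*(n - 1)*(n^2 + 2*n - 8) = n*(n - 4)*(n - 2)^2*(n - 1)*(n + 4)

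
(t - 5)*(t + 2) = t^2 - 3*t - 10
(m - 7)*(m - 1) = m^2 - 8*m + 7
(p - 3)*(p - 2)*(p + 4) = p^3 - p^2 - 14*p + 24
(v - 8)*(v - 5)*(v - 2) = v^3 - 15*v^2 + 66*v - 80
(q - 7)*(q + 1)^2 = q^3 - 5*q^2 - 13*q - 7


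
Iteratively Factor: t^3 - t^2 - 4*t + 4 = (t - 2)*(t^2 + t - 2) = (t - 2)*(t - 1)*(t + 2)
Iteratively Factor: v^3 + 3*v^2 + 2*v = (v + 2)*(v^2 + v) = v*(v + 2)*(v + 1)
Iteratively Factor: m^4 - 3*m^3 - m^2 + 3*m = (m)*(m^3 - 3*m^2 - m + 3) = m*(m + 1)*(m^2 - 4*m + 3) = m*(m - 1)*(m + 1)*(m - 3)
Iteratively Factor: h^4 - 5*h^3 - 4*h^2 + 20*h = (h - 2)*(h^3 - 3*h^2 - 10*h) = h*(h - 2)*(h^2 - 3*h - 10) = h*(h - 5)*(h - 2)*(h + 2)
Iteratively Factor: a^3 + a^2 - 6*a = (a - 2)*(a^2 + 3*a) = (a - 2)*(a + 3)*(a)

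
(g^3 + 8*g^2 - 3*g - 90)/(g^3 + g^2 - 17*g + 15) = (g + 6)/(g - 1)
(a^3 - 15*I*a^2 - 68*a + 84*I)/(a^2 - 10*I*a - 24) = (a^2 - 9*I*a - 14)/(a - 4*I)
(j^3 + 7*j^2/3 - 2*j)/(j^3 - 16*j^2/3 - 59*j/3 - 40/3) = j*(-3*j^2 - 7*j + 6)/(-3*j^3 + 16*j^2 + 59*j + 40)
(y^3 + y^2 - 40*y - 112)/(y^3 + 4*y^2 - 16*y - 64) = (y - 7)/(y - 4)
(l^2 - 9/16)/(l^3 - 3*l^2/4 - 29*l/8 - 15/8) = (4*l - 3)/(2*(2*l^2 - 3*l - 5))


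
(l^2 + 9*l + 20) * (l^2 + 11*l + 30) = l^4 + 20*l^3 + 149*l^2 + 490*l + 600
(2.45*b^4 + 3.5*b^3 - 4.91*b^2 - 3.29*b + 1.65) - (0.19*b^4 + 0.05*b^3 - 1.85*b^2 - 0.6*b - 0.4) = 2.26*b^4 + 3.45*b^3 - 3.06*b^2 - 2.69*b + 2.05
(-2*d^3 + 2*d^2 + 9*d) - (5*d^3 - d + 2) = -7*d^3 + 2*d^2 + 10*d - 2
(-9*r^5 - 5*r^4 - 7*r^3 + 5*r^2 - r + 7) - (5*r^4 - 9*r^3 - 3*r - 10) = -9*r^5 - 10*r^4 + 2*r^3 + 5*r^2 + 2*r + 17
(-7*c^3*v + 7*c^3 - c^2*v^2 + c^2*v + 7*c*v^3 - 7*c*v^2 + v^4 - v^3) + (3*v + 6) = -7*c^3*v + 7*c^3 - c^2*v^2 + c^2*v + 7*c*v^3 - 7*c*v^2 + v^4 - v^3 + 3*v + 6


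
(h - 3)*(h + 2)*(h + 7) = h^3 + 6*h^2 - 13*h - 42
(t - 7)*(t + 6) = t^2 - t - 42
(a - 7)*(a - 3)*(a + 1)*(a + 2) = a^4 - 7*a^3 - 7*a^2 + 43*a + 42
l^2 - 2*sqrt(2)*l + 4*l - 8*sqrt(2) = (l + 4)*(l - 2*sqrt(2))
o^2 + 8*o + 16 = (o + 4)^2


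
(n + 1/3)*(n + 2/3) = n^2 + n + 2/9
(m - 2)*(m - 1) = m^2 - 3*m + 2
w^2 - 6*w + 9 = (w - 3)^2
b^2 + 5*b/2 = b*(b + 5/2)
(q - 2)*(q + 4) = q^2 + 2*q - 8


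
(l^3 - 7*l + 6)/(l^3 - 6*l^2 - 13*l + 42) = (l - 1)/(l - 7)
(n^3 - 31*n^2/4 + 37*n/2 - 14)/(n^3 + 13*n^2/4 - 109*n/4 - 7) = (4*n^2 - 15*n + 14)/(4*n^2 + 29*n + 7)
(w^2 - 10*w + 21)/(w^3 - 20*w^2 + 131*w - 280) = (w - 3)/(w^2 - 13*w + 40)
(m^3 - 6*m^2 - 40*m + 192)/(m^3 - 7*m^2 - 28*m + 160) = (m + 6)/(m + 5)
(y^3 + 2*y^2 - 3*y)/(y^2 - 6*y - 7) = y*(-y^2 - 2*y + 3)/(-y^2 + 6*y + 7)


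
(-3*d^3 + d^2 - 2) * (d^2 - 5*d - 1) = -3*d^5 + 16*d^4 - 2*d^3 - 3*d^2 + 10*d + 2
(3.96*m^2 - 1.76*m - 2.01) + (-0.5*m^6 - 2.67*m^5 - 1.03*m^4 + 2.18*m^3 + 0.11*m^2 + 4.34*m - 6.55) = -0.5*m^6 - 2.67*m^5 - 1.03*m^4 + 2.18*m^3 + 4.07*m^2 + 2.58*m - 8.56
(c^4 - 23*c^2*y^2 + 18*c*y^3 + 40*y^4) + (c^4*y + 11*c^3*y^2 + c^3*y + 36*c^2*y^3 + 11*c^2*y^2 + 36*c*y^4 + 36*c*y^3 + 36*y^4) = c^4*y + c^4 + 11*c^3*y^2 + c^3*y + 36*c^2*y^3 - 12*c^2*y^2 + 36*c*y^4 + 54*c*y^3 + 76*y^4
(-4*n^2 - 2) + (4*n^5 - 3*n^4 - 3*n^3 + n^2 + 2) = 4*n^5 - 3*n^4 - 3*n^3 - 3*n^2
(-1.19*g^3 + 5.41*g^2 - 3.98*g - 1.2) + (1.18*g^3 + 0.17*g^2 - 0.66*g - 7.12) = -0.01*g^3 + 5.58*g^2 - 4.64*g - 8.32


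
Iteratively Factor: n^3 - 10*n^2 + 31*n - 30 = (n - 2)*(n^2 - 8*n + 15) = (n - 5)*(n - 2)*(n - 3)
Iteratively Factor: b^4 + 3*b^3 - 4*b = (b + 2)*(b^3 + b^2 - 2*b) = (b + 2)^2*(b^2 - b) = (b - 1)*(b + 2)^2*(b)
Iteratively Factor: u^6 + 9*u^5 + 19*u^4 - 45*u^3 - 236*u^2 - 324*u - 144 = (u + 2)*(u^5 + 7*u^4 + 5*u^3 - 55*u^2 - 126*u - 72) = (u + 2)*(u + 3)*(u^4 + 4*u^3 - 7*u^2 - 34*u - 24) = (u + 1)*(u + 2)*(u + 3)*(u^3 + 3*u^2 - 10*u - 24) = (u - 3)*(u + 1)*(u + 2)*(u + 3)*(u^2 + 6*u + 8) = (u - 3)*(u + 1)*(u + 2)*(u + 3)*(u + 4)*(u + 2)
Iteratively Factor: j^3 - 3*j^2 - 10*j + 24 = (j - 4)*(j^2 + j - 6) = (j - 4)*(j + 3)*(j - 2)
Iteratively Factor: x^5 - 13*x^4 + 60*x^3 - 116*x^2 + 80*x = (x)*(x^4 - 13*x^3 + 60*x^2 - 116*x + 80) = x*(x - 5)*(x^3 - 8*x^2 + 20*x - 16) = x*(x - 5)*(x - 2)*(x^2 - 6*x + 8) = x*(x - 5)*(x - 4)*(x - 2)*(x - 2)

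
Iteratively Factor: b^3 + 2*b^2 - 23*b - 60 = (b - 5)*(b^2 + 7*b + 12) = (b - 5)*(b + 4)*(b + 3)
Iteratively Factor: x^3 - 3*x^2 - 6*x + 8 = (x + 2)*(x^2 - 5*x + 4) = (x - 4)*(x + 2)*(x - 1)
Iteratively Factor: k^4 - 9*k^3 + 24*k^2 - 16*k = (k - 4)*(k^3 - 5*k^2 + 4*k) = (k - 4)*(k - 1)*(k^2 - 4*k) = k*(k - 4)*(k - 1)*(k - 4)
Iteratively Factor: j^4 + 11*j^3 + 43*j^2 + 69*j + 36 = (j + 3)*(j^3 + 8*j^2 + 19*j + 12) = (j + 1)*(j + 3)*(j^2 + 7*j + 12) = (j + 1)*(j + 3)^2*(j + 4)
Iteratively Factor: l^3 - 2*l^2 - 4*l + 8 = (l + 2)*(l^2 - 4*l + 4) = (l - 2)*(l + 2)*(l - 2)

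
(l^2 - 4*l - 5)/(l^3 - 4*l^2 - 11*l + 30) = (l + 1)/(l^2 + l - 6)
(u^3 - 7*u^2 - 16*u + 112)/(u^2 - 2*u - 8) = (u^2 - 3*u - 28)/(u + 2)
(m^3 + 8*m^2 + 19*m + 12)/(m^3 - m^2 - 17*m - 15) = (m + 4)/(m - 5)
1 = 1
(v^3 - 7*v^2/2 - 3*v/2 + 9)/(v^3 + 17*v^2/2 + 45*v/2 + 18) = (v^2 - 5*v + 6)/(v^2 + 7*v + 12)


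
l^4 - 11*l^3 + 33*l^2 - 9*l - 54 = (l - 6)*(l - 3)^2*(l + 1)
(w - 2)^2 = w^2 - 4*w + 4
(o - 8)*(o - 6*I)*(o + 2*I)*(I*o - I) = I*o^4 + 4*o^3 - 9*I*o^3 - 36*o^2 + 20*I*o^2 + 32*o - 108*I*o + 96*I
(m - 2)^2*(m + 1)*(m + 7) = m^4 + 4*m^3 - 21*m^2 + 4*m + 28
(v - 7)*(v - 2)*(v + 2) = v^3 - 7*v^2 - 4*v + 28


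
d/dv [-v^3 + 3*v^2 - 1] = 3*v*(2 - v)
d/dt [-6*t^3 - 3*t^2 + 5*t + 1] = -18*t^2 - 6*t + 5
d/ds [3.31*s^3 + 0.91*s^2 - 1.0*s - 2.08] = 9.93*s^2 + 1.82*s - 1.0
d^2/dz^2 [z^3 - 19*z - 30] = 6*z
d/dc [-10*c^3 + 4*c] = 4 - 30*c^2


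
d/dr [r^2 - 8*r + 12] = 2*r - 8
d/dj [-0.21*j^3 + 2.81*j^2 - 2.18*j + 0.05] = -0.63*j^2 + 5.62*j - 2.18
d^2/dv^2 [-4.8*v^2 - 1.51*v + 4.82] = -9.60000000000000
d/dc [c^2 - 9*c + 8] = 2*c - 9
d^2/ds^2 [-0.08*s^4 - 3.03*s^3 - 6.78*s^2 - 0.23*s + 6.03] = -0.96*s^2 - 18.18*s - 13.56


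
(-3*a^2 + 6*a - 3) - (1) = -3*a^2 + 6*a - 4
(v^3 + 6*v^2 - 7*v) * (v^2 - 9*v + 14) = v^5 - 3*v^4 - 47*v^3 + 147*v^2 - 98*v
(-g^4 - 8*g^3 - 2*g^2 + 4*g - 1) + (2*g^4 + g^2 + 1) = g^4 - 8*g^3 - g^2 + 4*g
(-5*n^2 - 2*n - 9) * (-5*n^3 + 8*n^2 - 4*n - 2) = 25*n^5 - 30*n^4 + 49*n^3 - 54*n^2 + 40*n + 18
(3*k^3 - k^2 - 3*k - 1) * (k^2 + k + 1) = 3*k^5 + 2*k^4 - k^3 - 5*k^2 - 4*k - 1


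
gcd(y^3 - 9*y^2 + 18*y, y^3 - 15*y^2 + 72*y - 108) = y^2 - 9*y + 18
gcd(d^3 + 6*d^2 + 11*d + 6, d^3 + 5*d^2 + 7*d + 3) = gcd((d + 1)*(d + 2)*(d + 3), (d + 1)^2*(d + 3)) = d^2 + 4*d + 3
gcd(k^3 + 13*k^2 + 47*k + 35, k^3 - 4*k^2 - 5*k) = k + 1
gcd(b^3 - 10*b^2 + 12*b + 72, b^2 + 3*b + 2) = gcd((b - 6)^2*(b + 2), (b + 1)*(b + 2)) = b + 2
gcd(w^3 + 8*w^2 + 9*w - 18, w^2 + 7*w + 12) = w + 3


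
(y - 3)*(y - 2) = y^2 - 5*y + 6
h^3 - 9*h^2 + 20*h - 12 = (h - 6)*(h - 2)*(h - 1)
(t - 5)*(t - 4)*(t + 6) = t^3 - 3*t^2 - 34*t + 120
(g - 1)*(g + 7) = g^2 + 6*g - 7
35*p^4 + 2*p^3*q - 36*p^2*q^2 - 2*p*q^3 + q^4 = (-7*p + q)*(-p + q)*(p + q)*(5*p + q)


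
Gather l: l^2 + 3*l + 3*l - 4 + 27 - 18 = l^2 + 6*l + 5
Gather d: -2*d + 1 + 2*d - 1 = 0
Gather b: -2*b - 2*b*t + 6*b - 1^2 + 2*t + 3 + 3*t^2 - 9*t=b*(4 - 2*t) + 3*t^2 - 7*t + 2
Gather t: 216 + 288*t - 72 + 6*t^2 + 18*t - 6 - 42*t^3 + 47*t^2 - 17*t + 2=-42*t^3 + 53*t^2 + 289*t + 140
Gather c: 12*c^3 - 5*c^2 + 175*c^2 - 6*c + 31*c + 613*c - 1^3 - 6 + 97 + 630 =12*c^3 + 170*c^2 + 638*c + 720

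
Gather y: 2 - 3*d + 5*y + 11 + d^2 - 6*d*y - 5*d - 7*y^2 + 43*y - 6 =d^2 - 8*d - 7*y^2 + y*(48 - 6*d) + 7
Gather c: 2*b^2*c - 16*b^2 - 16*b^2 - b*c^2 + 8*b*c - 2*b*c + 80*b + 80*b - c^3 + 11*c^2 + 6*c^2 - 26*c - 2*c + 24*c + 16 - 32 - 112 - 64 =-32*b^2 + 160*b - c^3 + c^2*(17 - b) + c*(2*b^2 + 6*b - 4) - 192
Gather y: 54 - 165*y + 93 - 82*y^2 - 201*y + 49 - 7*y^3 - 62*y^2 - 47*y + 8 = -7*y^3 - 144*y^2 - 413*y + 204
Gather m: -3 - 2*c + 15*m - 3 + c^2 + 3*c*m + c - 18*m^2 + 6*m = c^2 - c - 18*m^2 + m*(3*c + 21) - 6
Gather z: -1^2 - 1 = -2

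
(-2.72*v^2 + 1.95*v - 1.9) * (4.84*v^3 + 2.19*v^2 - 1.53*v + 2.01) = -13.1648*v^5 + 3.4812*v^4 - 0.7639*v^3 - 12.6117*v^2 + 6.8265*v - 3.819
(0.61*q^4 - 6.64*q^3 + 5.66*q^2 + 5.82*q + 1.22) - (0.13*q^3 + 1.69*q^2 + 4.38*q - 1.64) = 0.61*q^4 - 6.77*q^3 + 3.97*q^2 + 1.44*q + 2.86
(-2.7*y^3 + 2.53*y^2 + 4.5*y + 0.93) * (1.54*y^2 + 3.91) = -4.158*y^5 + 3.8962*y^4 - 3.627*y^3 + 11.3245*y^2 + 17.595*y + 3.6363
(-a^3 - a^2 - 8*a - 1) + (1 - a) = -a^3 - a^2 - 9*a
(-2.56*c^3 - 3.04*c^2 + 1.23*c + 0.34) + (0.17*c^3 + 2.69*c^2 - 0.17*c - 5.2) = -2.39*c^3 - 0.35*c^2 + 1.06*c - 4.86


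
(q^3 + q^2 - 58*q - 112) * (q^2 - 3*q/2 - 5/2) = q^5 - q^4/2 - 62*q^3 - 55*q^2/2 + 313*q + 280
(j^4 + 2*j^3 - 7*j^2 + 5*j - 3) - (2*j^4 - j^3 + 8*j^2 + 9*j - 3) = -j^4 + 3*j^3 - 15*j^2 - 4*j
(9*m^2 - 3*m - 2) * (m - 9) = 9*m^3 - 84*m^2 + 25*m + 18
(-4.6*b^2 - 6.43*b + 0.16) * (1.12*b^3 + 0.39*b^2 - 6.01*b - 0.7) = -5.152*b^5 - 8.9956*b^4 + 25.3175*b^3 + 41.9267*b^2 + 3.5394*b - 0.112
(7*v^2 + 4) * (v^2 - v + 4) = 7*v^4 - 7*v^3 + 32*v^2 - 4*v + 16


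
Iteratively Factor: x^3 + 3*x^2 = (x)*(x^2 + 3*x) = x^2*(x + 3)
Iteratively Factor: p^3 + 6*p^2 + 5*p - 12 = (p - 1)*(p^2 + 7*p + 12) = (p - 1)*(p + 4)*(p + 3)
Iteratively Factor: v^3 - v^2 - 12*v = (v + 3)*(v^2 - 4*v) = (v - 4)*(v + 3)*(v)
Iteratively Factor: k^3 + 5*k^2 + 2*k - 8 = (k + 4)*(k^2 + k - 2) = (k - 1)*(k + 4)*(k + 2)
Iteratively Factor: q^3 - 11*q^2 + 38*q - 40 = (q - 4)*(q^2 - 7*q + 10) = (q - 4)*(q - 2)*(q - 5)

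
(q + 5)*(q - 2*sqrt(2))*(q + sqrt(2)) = q^3 - sqrt(2)*q^2 + 5*q^2 - 5*sqrt(2)*q - 4*q - 20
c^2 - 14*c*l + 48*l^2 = (c - 8*l)*(c - 6*l)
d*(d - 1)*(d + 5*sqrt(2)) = d^3 - d^2 + 5*sqrt(2)*d^2 - 5*sqrt(2)*d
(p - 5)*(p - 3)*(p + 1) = p^3 - 7*p^2 + 7*p + 15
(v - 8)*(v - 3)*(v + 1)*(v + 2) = v^4 - 8*v^3 - 7*v^2 + 50*v + 48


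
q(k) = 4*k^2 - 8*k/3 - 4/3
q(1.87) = 7.67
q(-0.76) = 3.00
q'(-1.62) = -15.63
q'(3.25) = 23.33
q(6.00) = 126.67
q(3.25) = 32.25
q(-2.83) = 38.25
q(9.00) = 298.67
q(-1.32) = 9.16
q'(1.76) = 11.41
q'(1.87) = 12.29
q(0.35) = -1.78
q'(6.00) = 45.33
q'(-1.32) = -13.23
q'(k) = 8*k - 8/3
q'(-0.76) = -8.75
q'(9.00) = 69.33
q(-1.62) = 13.48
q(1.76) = 6.36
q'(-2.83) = -25.31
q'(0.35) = 0.13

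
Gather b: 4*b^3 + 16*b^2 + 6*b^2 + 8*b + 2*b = 4*b^3 + 22*b^2 + 10*b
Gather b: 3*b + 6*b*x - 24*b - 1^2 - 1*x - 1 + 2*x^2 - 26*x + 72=b*(6*x - 21) + 2*x^2 - 27*x + 70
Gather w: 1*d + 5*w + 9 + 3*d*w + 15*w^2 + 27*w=d + 15*w^2 + w*(3*d + 32) + 9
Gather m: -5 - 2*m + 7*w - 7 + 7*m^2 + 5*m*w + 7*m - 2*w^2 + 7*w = 7*m^2 + m*(5*w + 5) - 2*w^2 + 14*w - 12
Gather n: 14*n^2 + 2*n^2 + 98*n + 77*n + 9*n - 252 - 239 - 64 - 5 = 16*n^2 + 184*n - 560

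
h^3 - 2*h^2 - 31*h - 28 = (h - 7)*(h + 1)*(h + 4)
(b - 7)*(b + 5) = b^2 - 2*b - 35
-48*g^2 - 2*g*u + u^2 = (-8*g + u)*(6*g + u)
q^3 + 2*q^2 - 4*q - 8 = (q - 2)*(q + 2)^2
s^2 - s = s*(s - 1)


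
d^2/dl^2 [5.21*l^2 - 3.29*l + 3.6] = 10.4200000000000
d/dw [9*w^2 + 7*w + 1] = 18*w + 7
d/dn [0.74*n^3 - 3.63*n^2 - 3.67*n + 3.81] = 2.22*n^2 - 7.26*n - 3.67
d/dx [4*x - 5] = 4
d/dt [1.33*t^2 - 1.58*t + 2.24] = 2.66*t - 1.58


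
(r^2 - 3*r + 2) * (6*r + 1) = 6*r^3 - 17*r^2 + 9*r + 2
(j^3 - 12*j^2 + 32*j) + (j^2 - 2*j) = j^3 - 11*j^2 + 30*j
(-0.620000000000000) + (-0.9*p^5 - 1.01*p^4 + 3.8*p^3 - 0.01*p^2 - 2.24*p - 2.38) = -0.9*p^5 - 1.01*p^4 + 3.8*p^3 - 0.01*p^2 - 2.24*p - 3.0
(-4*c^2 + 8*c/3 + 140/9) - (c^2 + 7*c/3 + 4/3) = -5*c^2 + c/3 + 128/9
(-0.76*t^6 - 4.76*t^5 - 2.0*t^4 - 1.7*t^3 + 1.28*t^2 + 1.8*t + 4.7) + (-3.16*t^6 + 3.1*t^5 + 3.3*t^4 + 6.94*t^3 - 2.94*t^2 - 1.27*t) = -3.92*t^6 - 1.66*t^5 + 1.3*t^4 + 5.24*t^3 - 1.66*t^2 + 0.53*t + 4.7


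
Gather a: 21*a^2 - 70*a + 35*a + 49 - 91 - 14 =21*a^2 - 35*a - 56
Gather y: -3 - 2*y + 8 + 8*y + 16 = 6*y + 21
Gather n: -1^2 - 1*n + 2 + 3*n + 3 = 2*n + 4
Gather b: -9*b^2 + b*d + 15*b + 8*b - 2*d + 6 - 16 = -9*b^2 + b*(d + 23) - 2*d - 10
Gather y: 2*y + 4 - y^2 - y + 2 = -y^2 + y + 6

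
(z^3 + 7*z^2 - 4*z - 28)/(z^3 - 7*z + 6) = (z^2 + 9*z + 14)/(z^2 + 2*z - 3)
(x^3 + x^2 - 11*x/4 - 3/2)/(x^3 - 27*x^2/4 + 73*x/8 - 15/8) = 2*(2*x^2 + 5*x + 2)/(4*x^2 - 21*x + 5)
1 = 1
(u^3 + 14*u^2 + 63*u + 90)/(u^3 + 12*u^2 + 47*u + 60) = (u + 6)/(u + 4)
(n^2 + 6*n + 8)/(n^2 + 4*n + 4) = (n + 4)/(n + 2)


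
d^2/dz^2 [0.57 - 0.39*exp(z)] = -0.39*exp(z)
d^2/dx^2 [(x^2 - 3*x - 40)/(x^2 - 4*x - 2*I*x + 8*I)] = (x^3*(2 + 4*I) + x^2*(-240 - 48*I) + x*(960 + 624*I) - 992 - 832*I)/(x^6 + x^5*(-12 - 6*I) + x^4*(36 + 72*I) + x^3*(80 - 280*I) + x^2*(-576 + 288*I) + x*(768 + 384*I) - 512*I)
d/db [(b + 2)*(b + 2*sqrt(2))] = 2*b + 2 + 2*sqrt(2)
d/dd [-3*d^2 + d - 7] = 1 - 6*d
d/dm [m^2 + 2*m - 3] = 2*m + 2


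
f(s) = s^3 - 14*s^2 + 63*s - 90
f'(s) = 3*s^2 - 28*s + 63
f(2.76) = -1.74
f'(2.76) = 8.57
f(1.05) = -38.13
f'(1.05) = 36.91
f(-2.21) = -308.40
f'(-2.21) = 139.53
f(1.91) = -13.78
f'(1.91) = 20.46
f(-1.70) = -242.47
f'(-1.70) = 119.27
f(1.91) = -13.78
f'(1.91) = 20.46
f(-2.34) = -326.89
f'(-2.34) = 144.95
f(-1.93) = -270.93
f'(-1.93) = 128.21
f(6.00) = 0.00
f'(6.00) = 3.00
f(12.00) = 378.00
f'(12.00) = 159.00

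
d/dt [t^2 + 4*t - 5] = 2*t + 4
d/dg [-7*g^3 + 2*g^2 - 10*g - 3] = -21*g^2 + 4*g - 10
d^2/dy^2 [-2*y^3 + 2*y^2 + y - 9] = 4 - 12*y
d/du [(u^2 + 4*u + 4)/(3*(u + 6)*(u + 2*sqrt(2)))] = (2*(u + 2)*(u + 6)*(u + 2*sqrt(2)) - (u + 6)*(u^2 + 4*u + 4) - (u + 2*sqrt(2))*(u^2 + 4*u + 4))/(3*(u + 6)^2*(u + 2*sqrt(2))^2)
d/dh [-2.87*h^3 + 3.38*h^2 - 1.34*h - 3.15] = -8.61*h^2 + 6.76*h - 1.34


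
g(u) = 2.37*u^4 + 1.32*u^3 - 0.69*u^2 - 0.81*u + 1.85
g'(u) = 9.48*u^3 + 3.96*u^2 - 1.38*u - 0.81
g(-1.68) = 13.88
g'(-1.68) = -32.27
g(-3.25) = 216.29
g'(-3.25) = -279.93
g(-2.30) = 50.32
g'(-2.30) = -92.03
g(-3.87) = 449.75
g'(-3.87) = -485.63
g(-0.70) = 2.20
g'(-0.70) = -1.16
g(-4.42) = 782.53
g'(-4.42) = -735.95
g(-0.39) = 2.04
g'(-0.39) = -0.23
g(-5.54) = 1993.20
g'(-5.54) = -1483.52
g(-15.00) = 115385.00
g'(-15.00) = -31084.11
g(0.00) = 1.85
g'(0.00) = -0.81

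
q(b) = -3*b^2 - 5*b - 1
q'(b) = -6*b - 5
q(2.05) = -23.86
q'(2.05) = -17.30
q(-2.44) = -6.66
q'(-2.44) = 9.64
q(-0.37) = 0.44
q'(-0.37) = -2.78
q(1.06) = -9.67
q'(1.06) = -11.36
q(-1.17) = 0.74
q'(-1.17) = 2.02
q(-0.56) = 0.86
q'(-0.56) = -1.64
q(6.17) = -146.06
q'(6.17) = -42.02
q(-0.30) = 0.23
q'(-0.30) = -3.20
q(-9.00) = -199.00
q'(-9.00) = 49.00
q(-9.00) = -199.00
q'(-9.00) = 49.00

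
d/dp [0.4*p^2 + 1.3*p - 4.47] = 0.8*p + 1.3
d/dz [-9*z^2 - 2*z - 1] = -18*z - 2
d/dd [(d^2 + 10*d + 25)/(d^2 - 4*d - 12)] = 2*(-7*d^2 - 37*d - 10)/(d^4 - 8*d^3 - 8*d^2 + 96*d + 144)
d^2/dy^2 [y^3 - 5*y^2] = 6*y - 10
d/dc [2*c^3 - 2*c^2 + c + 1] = 6*c^2 - 4*c + 1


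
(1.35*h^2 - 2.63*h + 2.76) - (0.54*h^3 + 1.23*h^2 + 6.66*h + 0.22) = -0.54*h^3 + 0.12*h^2 - 9.29*h + 2.54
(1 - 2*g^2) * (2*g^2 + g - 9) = -4*g^4 - 2*g^3 + 20*g^2 + g - 9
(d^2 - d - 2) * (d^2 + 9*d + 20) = d^4 + 8*d^3 + 9*d^2 - 38*d - 40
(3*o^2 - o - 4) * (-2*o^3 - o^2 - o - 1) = -6*o^5 - o^4 + 6*o^3 + 2*o^2 + 5*o + 4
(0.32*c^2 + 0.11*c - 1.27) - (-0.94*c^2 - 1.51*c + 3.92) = 1.26*c^2 + 1.62*c - 5.19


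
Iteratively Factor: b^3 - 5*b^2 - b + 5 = (b - 5)*(b^2 - 1) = (b - 5)*(b + 1)*(b - 1)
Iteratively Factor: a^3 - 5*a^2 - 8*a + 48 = (a - 4)*(a^2 - a - 12) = (a - 4)^2*(a + 3)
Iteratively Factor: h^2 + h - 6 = (h + 3)*(h - 2)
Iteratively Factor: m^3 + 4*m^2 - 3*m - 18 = (m + 3)*(m^2 + m - 6) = (m + 3)^2*(m - 2)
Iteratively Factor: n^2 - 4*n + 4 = (n - 2)*(n - 2)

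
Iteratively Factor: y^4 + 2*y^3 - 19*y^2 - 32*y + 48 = (y + 3)*(y^3 - y^2 - 16*y + 16) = (y - 1)*(y + 3)*(y^2 - 16) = (y - 4)*(y - 1)*(y + 3)*(y + 4)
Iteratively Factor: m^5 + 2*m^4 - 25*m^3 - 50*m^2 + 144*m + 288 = (m - 3)*(m^4 + 5*m^3 - 10*m^2 - 80*m - 96) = (m - 3)*(m + 3)*(m^3 + 2*m^2 - 16*m - 32) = (m - 3)*(m + 2)*(m + 3)*(m^2 - 16) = (m - 4)*(m - 3)*(m + 2)*(m + 3)*(m + 4)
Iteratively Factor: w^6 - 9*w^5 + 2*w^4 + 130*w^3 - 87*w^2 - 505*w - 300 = (w - 5)*(w^5 - 4*w^4 - 18*w^3 + 40*w^2 + 113*w + 60) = (w - 5)^2*(w^4 + w^3 - 13*w^2 - 25*w - 12) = (w - 5)^2*(w + 1)*(w^3 - 13*w - 12) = (w - 5)^2*(w + 1)^2*(w^2 - w - 12) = (w - 5)^2*(w - 4)*(w + 1)^2*(w + 3)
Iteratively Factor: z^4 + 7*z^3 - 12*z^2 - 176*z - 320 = (z - 5)*(z^3 + 12*z^2 + 48*z + 64) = (z - 5)*(z + 4)*(z^2 + 8*z + 16) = (z - 5)*(z + 4)^2*(z + 4)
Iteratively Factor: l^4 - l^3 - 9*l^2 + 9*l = (l)*(l^3 - l^2 - 9*l + 9) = l*(l + 3)*(l^2 - 4*l + 3) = l*(l - 1)*(l + 3)*(l - 3)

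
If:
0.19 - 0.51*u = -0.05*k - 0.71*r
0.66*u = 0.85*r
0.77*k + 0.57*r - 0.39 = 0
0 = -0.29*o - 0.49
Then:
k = 10.36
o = -1.69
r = -13.32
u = -17.15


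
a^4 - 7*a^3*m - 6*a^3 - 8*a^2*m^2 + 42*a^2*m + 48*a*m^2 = a*(a - 6)*(a - 8*m)*(a + m)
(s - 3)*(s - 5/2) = s^2 - 11*s/2 + 15/2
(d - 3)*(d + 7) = d^2 + 4*d - 21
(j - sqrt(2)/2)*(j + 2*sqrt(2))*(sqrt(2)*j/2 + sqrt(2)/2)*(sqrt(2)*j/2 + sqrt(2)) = j^4/2 + 3*sqrt(2)*j^3/4 + 3*j^3/2 + 9*sqrt(2)*j^2/4 - 3*j + 3*sqrt(2)*j/2 - 2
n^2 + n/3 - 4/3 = (n - 1)*(n + 4/3)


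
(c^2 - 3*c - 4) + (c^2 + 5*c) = 2*c^2 + 2*c - 4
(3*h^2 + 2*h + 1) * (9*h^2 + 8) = 27*h^4 + 18*h^3 + 33*h^2 + 16*h + 8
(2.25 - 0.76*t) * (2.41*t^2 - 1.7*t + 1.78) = -1.8316*t^3 + 6.7145*t^2 - 5.1778*t + 4.005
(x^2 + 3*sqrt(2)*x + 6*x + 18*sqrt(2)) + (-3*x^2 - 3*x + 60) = -2*x^2 + 3*x + 3*sqrt(2)*x + 18*sqrt(2) + 60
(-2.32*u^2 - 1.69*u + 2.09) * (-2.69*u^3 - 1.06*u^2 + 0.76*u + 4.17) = 6.2408*u^5 + 7.0053*u^4 - 5.5939*u^3 - 13.1742*u^2 - 5.4589*u + 8.7153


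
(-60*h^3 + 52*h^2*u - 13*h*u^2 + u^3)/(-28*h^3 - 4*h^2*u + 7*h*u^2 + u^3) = (30*h^2 - 11*h*u + u^2)/(14*h^2 + 9*h*u + u^2)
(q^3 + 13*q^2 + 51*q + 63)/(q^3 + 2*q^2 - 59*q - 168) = (q + 3)/(q - 8)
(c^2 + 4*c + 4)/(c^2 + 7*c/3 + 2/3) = 3*(c + 2)/(3*c + 1)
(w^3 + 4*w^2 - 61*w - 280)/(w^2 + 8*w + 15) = (w^2 - w - 56)/(w + 3)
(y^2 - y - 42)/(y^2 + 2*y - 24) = (y - 7)/(y - 4)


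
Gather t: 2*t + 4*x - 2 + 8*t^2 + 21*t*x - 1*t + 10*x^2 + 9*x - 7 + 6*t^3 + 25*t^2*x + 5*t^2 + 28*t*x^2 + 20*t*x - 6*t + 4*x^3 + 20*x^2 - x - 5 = 6*t^3 + t^2*(25*x + 13) + t*(28*x^2 + 41*x - 5) + 4*x^3 + 30*x^2 + 12*x - 14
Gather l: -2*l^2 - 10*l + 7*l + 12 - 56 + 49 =-2*l^2 - 3*l + 5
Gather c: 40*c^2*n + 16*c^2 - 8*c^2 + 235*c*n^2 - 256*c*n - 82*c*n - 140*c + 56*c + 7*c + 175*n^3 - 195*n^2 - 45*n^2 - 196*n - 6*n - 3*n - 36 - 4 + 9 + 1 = c^2*(40*n + 8) + c*(235*n^2 - 338*n - 77) + 175*n^3 - 240*n^2 - 205*n - 30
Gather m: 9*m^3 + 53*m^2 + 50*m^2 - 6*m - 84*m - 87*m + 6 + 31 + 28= 9*m^3 + 103*m^2 - 177*m + 65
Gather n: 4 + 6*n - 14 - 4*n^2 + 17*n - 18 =-4*n^2 + 23*n - 28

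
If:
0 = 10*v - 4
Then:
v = 2/5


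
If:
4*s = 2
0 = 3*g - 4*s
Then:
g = 2/3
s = 1/2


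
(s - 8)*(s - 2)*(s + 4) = s^3 - 6*s^2 - 24*s + 64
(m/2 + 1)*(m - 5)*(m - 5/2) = m^3/2 - 11*m^2/4 - 5*m/4 + 25/2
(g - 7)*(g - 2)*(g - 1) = g^3 - 10*g^2 + 23*g - 14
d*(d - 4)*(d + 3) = d^3 - d^2 - 12*d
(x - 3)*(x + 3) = x^2 - 9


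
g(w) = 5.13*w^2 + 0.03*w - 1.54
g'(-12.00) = -123.09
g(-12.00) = 736.82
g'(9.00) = 92.37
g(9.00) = 414.26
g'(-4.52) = -46.35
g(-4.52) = 103.13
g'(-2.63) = -26.95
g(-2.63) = 33.86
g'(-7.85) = -80.51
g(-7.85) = 314.35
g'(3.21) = 32.96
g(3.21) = 51.42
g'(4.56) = 46.82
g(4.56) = 105.27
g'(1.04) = 10.70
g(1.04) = 4.04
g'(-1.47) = -15.05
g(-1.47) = 9.50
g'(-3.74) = -38.34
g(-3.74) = 70.10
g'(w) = 10.26*w + 0.03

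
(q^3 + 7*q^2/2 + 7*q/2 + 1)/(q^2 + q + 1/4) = 2*(q^2 + 3*q + 2)/(2*q + 1)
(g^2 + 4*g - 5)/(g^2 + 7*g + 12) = (g^2 + 4*g - 5)/(g^2 + 7*g + 12)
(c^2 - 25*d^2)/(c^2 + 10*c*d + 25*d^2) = (c - 5*d)/(c + 5*d)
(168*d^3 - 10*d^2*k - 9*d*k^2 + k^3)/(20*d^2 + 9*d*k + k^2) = (42*d^2 - 13*d*k + k^2)/(5*d + k)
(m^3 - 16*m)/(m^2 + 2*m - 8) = m*(m - 4)/(m - 2)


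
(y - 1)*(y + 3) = y^2 + 2*y - 3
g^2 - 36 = (g - 6)*(g + 6)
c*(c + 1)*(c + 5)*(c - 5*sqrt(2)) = c^4 - 5*sqrt(2)*c^3 + 6*c^3 - 30*sqrt(2)*c^2 + 5*c^2 - 25*sqrt(2)*c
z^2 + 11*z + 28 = (z + 4)*(z + 7)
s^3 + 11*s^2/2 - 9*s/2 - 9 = (s - 3/2)*(s + 1)*(s + 6)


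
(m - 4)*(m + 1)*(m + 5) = m^3 + 2*m^2 - 19*m - 20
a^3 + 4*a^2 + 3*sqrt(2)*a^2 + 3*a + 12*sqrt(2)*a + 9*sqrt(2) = (a + 1)*(a + 3)*(a + 3*sqrt(2))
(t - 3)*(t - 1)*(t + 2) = t^3 - 2*t^2 - 5*t + 6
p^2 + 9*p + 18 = (p + 3)*(p + 6)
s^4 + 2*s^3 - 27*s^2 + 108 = (s - 3)^2*(s + 2)*(s + 6)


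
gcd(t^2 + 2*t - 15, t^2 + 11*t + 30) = t + 5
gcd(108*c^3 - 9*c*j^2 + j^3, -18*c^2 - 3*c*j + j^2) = 18*c^2 + 3*c*j - j^2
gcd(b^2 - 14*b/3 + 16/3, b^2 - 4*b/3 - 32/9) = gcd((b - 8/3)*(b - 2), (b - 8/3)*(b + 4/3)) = b - 8/3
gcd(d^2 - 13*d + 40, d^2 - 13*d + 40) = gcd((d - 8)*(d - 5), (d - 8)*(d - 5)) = d^2 - 13*d + 40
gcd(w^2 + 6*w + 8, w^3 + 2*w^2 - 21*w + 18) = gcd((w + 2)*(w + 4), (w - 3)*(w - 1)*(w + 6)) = 1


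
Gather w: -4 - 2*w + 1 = -2*w - 3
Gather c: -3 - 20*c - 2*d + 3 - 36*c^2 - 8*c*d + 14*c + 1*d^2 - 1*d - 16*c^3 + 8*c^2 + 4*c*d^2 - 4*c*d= -16*c^3 - 28*c^2 + c*(4*d^2 - 12*d - 6) + d^2 - 3*d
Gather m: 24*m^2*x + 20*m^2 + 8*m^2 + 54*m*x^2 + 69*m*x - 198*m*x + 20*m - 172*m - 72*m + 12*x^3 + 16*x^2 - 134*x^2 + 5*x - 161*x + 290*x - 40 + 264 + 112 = m^2*(24*x + 28) + m*(54*x^2 - 129*x - 224) + 12*x^3 - 118*x^2 + 134*x + 336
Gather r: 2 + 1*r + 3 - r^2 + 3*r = -r^2 + 4*r + 5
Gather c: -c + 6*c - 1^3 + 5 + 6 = 5*c + 10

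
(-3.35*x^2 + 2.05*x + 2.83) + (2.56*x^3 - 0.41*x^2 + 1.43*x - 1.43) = 2.56*x^3 - 3.76*x^2 + 3.48*x + 1.4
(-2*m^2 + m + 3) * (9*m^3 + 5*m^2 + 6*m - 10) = -18*m^5 - m^4 + 20*m^3 + 41*m^2 + 8*m - 30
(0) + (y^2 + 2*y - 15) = y^2 + 2*y - 15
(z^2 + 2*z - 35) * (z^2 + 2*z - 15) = z^4 + 4*z^3 - 46*z^2 - 100*z + 525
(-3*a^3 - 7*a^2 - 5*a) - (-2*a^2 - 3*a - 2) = -3*a^3 - 5*a^2 - 2*a + 2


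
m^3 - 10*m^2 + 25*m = m*(m - 5)^2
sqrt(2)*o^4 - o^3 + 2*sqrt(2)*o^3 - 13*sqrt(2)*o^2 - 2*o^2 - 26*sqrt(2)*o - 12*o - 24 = (o + 2)*(o - 3*sqrt(2))*(o + 2*sqrt(2))*(sqrt(2)*o + 1)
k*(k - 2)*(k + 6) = k^3 + 4*k^2 - 12*k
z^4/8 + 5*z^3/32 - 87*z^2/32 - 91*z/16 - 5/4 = (z/4 + 1)*(z/2 + 1)*(z - 5)*(z + 1/4)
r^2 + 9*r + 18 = (r + 3)*(r + 6)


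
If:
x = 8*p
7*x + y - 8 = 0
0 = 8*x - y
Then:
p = 1/15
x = 8/15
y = 64/15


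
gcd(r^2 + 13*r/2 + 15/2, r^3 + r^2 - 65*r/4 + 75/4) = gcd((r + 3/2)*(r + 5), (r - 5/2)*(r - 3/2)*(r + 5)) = r + 5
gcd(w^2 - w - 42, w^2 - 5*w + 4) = 1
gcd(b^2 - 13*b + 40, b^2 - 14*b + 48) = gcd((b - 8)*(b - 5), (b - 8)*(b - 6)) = b - 8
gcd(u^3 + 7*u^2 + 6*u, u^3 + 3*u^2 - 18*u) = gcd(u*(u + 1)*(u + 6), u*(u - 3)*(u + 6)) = u^2 + 6*u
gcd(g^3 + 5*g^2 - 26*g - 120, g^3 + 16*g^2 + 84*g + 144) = g^2 + 10*g + 24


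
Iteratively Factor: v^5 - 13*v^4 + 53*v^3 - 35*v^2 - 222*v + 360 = (v - 3)*(v^4 - 10*v^3 + 23*v^2 + 34*v - 120) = (v - 3)^2*(v^3 - 7*v^2 + 2*v + 40) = (v - 5)*(v - 3)^2*(v^2 - 2*v - 8) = (v - 5)*(v - 4)*(v - 3)^2*(v + 2)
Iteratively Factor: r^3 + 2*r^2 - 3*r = (r - 1)*(r^2 + 3*r) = r*(r - 1)*(r + 3)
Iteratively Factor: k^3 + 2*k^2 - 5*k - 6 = (k + 1)*(k^2 + k - 6) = (k - 2)*(k + 1)*(k + 3)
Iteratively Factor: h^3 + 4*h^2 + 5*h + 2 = (h + 1)*(h^2 + 3*h + 2) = (h + 1)*(h + 2)*(h + 1)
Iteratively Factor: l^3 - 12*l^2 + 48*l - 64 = (l - 4)*(l^2 - 8*l + 16) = (l - 4)^2*(l - 4)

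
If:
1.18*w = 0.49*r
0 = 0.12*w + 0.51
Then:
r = -10.23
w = -4.25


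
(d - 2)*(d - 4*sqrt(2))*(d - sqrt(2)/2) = d^3 - 9*sqrt(2)*d^2/2 - 2*d^2 + 4*d + 9*sqrt(2)*d - 8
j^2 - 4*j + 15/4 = (j - 5/2)*(j - 3/2)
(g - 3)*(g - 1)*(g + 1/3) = g^3 - 11*g^2/3 + 5*g/3 + 1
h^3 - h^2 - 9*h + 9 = (h - 3)*(h - 1)*(h + 3)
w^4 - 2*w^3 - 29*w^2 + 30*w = w*(w - 6)*(w - 1)*(w + 5)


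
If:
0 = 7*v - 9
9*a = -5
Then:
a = -5/9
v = 9/7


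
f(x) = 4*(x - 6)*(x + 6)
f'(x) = 8*x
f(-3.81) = -85.94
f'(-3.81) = -30.48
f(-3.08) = -106.05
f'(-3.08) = -24.64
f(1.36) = -136.60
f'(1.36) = 10.88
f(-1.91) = -129.41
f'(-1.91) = -15.28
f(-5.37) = -28.65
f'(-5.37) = -42.96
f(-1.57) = -134.14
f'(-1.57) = -12.56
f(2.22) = -124.29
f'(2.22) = 17.76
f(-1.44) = -135.71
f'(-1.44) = -11.52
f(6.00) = 0.00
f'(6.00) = 48.00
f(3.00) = -108.00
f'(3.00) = 24.00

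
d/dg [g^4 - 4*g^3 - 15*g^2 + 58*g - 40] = 4*g^3 - 12*g^2 - 30*g + 58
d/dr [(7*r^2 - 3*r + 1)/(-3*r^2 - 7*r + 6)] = (-58*r^2 + 90*r - 11)/(9*r^4 + 42*r^3 + 13*r^2 - 84*r + 36)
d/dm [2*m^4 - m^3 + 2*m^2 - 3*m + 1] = 8*m^3 - 3*m^2 + 4*m - 3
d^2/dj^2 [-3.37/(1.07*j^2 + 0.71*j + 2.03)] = (7.716626*j^2 + 5.120378*j - 3.37*(2.14*j + 0.71)*(4.28*j + 1.42) + 14.639954)/(1.07*j^2 + 0.71*j + 2.03)^3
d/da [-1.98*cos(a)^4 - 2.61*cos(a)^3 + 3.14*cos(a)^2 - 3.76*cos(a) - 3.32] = (7.92*cos(a)^3 + 7.83*cos(a)^2 - 6.28*cos(a) + 3.76)*sin(a)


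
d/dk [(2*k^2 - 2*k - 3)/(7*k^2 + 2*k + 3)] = 18*k*(k + 3)/(49*k^4 + 28*k^3 + 46*k^2 + 12*k + 9)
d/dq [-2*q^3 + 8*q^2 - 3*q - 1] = -6*q^2 + 16*q - 3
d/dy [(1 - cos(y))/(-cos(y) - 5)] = -6*sin(y)/(cos(y) + 5)^2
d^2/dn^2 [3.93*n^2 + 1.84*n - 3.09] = 7.86000000000000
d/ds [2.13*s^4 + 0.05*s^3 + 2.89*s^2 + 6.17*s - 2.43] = 8.52*s^3 + 0.15*s^2 + 5.78*s + 6.17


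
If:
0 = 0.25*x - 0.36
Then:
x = 1.44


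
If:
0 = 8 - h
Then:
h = 8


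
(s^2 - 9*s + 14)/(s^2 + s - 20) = (s^2 - 9*s + 14)/(s^2 + s - 20)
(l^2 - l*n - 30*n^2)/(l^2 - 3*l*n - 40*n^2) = (l - 6*n)/(l - 8*n)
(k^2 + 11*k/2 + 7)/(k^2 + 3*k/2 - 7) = (k + 2)/(k - 2)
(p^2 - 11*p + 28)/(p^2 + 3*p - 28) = (p - 7)/(p + 7)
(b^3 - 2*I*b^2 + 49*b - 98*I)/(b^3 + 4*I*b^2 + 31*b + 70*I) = (b^2 - 9*I*b - 14)/(b^2 - 3*I*b + 10)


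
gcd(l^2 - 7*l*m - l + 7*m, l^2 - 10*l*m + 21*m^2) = l - 7*m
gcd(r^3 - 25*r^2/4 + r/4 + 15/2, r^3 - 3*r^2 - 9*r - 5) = r + 1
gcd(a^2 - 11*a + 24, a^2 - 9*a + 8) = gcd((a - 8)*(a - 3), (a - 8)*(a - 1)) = a - 8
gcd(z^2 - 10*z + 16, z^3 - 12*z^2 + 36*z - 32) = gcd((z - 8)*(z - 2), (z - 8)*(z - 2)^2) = z^2 - 10*z + 16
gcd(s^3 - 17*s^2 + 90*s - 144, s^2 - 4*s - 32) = s - 8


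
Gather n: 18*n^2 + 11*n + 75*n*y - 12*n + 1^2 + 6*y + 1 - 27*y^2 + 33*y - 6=18*n^2 + n*(75*y - 1) - 27*y^2 + 39*y - 4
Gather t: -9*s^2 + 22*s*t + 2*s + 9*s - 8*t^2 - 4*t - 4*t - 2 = -9*s^2 + 11*s - 8*t^2 + t*(22*s - 8) - 2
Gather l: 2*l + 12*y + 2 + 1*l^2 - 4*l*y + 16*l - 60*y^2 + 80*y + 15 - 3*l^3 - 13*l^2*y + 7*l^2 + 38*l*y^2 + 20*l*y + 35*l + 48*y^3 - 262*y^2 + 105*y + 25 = -3*l^3 + l^2*(8 - 13*y) + l*(38*y^2 + 16*y + 53) + 48*y^3 - 322*y^2 + 197*y + 42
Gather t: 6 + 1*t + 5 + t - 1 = 2*t + 10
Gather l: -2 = -2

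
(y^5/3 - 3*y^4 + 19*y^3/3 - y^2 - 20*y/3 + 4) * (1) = y^5/3 - 3*y^4 + 19*y^3/3 - y^2 - 20*y/3 + 4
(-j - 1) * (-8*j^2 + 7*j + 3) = 8*j^3 + j^2 - 10*j - 3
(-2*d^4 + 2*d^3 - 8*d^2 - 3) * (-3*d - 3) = 6*d^5 + 18*d^3 + 24*d^2 + 9*d + 9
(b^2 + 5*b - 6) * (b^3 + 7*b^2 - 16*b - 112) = b^5 + 12*b^4 + 13*b^3 - 234*b^2 - 464*b + 672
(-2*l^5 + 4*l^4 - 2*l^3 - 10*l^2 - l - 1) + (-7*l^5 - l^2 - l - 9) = -9*l^5 + 4*l^4 - 2*l^3 - 11*l^2 - 2*l - 10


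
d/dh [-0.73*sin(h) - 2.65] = -0.73*cos(h)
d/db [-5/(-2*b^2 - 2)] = -5*b/(b^2 + 1)^2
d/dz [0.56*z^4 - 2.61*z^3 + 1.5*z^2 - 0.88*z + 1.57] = 2.24*z^3 - 7.83*z^2 + 3.0*z - 0.88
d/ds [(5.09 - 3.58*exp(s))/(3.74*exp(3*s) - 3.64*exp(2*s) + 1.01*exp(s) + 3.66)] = (26.7784*exp(3*s) - 70.141*exp(2*s) + 37.0552*exp(s) - 18.2437)*exp(s)/(13.9876*exp(6*s) - 27.2272*exp(5*s) + 20.8044*exp(4*s) + 20.024*exp(3*s) - 25.6247*exp(2*s) + 7.3932*exp(s) + 13.3956)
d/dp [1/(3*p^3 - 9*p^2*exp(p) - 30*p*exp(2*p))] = (p^2*exp(p) - p^2 + 20*p*exp(2*p)/3 + 2*p*exp(p) + 10*exp(2*p)/3)/(p^2*(-p^2 + 3*p*exp(p) + 10*exp(2*p))^2)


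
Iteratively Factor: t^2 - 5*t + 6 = (t - 2)*(t - 3)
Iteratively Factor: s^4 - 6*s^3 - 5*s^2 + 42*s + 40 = (s + 1)*(s^3 - 7*s^2 + 2*s + 40) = (s - 4)*(s + 1)*(s^2 - 3*s - 10) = (s - 5)*(s - 4)*(s + 1)*(s + 2)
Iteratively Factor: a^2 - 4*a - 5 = (a - 5)*(a + 1)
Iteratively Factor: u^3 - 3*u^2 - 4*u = (u)*(u^2 - 3*u - 4) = u*(u - 4)*(u + 1)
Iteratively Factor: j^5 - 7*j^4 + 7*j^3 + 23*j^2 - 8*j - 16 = (j + 1)*(j^4 - 8*j^3 + 15*j^2 + 8*j - 16) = (j - 1)*(j + 1)*(j^3 - 7*j^2 + 8*j + 16) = (j - 4)*(j - 1)*(j + 1)*(j^2 - 3*j - 4) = (j - 4)*(j - 1)*(j + 1)^2*(j - 4)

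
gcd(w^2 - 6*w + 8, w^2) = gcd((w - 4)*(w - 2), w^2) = 1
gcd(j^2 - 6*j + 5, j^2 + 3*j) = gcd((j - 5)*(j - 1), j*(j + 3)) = 1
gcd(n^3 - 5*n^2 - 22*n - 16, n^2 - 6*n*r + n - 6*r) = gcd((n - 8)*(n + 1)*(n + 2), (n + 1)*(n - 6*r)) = n + 1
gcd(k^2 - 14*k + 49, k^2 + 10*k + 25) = 1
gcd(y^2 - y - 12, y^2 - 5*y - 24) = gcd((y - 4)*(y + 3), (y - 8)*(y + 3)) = y + 3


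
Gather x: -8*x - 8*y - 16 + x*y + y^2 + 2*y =x*(y - 8) + y^2 - 6*y - 16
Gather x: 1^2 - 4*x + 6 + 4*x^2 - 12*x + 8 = 4*x^2 - 16*x + 15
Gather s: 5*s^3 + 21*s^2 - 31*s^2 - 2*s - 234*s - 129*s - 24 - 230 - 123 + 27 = 5*s^3 - 10*s^2 - 365*s - 350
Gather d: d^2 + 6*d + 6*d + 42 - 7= d^2 + 12*d + 35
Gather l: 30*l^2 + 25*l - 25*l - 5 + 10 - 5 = 30*l^2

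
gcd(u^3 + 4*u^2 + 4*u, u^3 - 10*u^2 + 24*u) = u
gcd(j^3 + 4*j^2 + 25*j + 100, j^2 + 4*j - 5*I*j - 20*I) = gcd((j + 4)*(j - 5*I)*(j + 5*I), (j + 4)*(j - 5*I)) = j^2 + j*(4 - 5*I) - 20*I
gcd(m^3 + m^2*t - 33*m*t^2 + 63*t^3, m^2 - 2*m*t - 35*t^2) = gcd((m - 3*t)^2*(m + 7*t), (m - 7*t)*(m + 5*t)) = 1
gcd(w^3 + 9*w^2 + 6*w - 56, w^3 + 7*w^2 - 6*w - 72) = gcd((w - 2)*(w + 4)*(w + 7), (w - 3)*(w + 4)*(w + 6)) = w + 4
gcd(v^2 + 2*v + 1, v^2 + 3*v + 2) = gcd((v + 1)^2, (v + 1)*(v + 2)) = v + 1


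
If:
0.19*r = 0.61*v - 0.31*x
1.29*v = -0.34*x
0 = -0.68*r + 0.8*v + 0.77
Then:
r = 1.29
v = 0.14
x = -0.52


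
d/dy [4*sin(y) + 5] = 4*cos(y)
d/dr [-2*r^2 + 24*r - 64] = 24 - 4*r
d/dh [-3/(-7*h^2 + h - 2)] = 3*(1 - 14*h)/(7*h^2 - h + 2)^2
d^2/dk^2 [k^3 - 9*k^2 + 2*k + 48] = 6*k - 18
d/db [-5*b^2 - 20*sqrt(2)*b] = -10*b - 20*sqrt(2)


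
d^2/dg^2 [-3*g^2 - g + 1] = -6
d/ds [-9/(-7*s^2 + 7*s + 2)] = 63*(1 - 2*s)/(-7*s^2 + 7*s + 2)^2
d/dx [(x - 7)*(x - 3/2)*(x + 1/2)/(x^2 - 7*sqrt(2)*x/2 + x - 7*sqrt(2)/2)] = (4*x^4 - 28*sqrt(2)*x^3 + 8*x^3 - 57*x^2 + 70*sqrt(2)*x^2 - 42*x + 224*sqrt(2)*x - 21 - 14*sqrt(2))/(2*(2*x^4 - 14*sqrt(2)*x^3 + 4*x^3 - 28*sqrt(2)*x^2 + 51*x^2 - 14*sqrt(2)*x + 98*x + 49))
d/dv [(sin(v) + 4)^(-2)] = -2*cos(v)/(sin(v) + 4)^3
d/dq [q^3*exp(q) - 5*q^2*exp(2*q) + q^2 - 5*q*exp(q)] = q^3*exp(q) - 10*q^2*exp(2*q) + 3*q^2*exp(q) - 10*q*exp(2*q) - 5*q*exp(q) + 2*q - 5*exp(q)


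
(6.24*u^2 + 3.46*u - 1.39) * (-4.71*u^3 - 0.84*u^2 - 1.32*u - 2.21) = -29.3904*u^5 - 21.5382*u^4 - 4.5963*u^3 - 17.19*u^2 - 5.8118*u + 3.0719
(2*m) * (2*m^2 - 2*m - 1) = 4*m^3 - 4*m^2 - 2*m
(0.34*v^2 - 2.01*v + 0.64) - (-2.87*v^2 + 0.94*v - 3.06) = 3.21*v^2 - 2.95*v + 3.7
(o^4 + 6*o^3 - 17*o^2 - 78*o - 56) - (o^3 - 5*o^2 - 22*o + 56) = o^4 + 5*o^3 - 12*o^2 - 56*o - 112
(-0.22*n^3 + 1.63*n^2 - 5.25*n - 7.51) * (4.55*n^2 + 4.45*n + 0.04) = -1.001*n^5 + 6.4375*n^4 - 16.6428*n^3 - 57.4678*n^2 - 33.6295*n - 0.3004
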